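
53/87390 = 53/87390 = 0.00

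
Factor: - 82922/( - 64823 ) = 2^1 * 7^1*11^( - 1)*71^( - 1 )*83^( - 1 )*5923^1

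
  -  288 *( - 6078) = 1750464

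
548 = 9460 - 8912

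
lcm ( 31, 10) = 310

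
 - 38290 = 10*( - 3829) 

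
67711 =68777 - 1066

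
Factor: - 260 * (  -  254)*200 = 13208000  =  2^6*5^3 * 13^1 * 127^1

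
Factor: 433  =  433^1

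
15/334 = 15/334 = 0.04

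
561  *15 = 8415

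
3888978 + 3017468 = 6906446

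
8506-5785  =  2721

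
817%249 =70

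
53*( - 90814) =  - 4813142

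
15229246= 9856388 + 5372858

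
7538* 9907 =74678966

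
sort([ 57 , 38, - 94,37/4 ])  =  [- 94, 37/4 , 38,57 ] 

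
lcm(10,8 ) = 40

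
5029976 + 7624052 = 12654028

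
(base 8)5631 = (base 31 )32o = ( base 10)2969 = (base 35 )2ET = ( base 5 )43334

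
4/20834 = 2/10417 = 0.00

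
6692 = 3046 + 3646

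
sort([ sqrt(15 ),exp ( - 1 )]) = [ exp( - 1 ),sqrt( 15)]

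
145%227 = 145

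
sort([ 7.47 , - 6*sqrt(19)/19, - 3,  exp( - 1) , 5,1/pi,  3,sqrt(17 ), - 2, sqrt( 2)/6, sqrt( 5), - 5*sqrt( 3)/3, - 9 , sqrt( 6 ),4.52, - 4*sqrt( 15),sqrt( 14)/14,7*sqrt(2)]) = [ - 4* sqrt( 15), - 9, - 3 , - 5*sqrt( 3 ) /3, - 2, - 6*sqrt(19) /19,sqrt( 2)/6,sqrt( 14)/14, 1/pi,exp( - 1),sqrt(5),sqrt( 6), 3,sqrt(17), 4.52,  5,7.47,7 * sqrt( 2 )]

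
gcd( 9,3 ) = 3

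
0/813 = 0 = 0.00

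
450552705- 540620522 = -90067817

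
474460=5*94892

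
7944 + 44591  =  52535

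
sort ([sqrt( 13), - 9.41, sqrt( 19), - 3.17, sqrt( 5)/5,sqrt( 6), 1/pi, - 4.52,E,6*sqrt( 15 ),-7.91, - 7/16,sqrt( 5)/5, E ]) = [ - 9.41,- 7.91, - 4.52, - 3.17, - 7/16, 1/pi,  sqrt( 5)/5,sqrt( 5)/5, sqrt( 6), E, E,sqrt(13),sqrt(19),6*sqrt( 15) ]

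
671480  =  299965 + 371515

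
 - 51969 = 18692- 70661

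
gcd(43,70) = 1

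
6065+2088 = 8153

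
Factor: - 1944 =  - 2^3*3^5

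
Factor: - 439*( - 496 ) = 2^4*31^1*439^1 = 217744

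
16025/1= 16025  =  16025.00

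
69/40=1+ 29/40 = 1.73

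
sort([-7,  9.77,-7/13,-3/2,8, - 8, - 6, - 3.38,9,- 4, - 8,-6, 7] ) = [ - 8, - 8, - 7,-6,  -  6, - 4,-3.38, -3/2, - 7/13, 7,8,  9, 9.77] 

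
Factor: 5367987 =3^2 * 29^1 *131^1 * 157^1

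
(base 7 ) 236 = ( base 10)125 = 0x7D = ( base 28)4d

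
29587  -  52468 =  - 22881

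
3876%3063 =813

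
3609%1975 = 1634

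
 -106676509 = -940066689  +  833390180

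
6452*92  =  593584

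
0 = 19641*0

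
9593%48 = 41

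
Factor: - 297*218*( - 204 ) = 13208184=2^3*3^4* 11^1 * 17^1  *  109^1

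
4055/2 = 2027 + 1/2 = 2027.50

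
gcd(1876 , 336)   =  28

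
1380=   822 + 558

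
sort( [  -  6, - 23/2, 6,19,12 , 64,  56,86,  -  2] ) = [-23/2, - 6,  -  2,6, 12,  19,56, 64,86 ] 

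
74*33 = 2442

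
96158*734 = 70579972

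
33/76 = 33/76 = 0.43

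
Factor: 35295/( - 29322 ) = -2^( - 1 )*3^(- 3 )*5^1*13^1 = - 65/54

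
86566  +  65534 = 152100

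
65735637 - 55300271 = 10435366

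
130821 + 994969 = 1125790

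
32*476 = 15232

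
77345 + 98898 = 176243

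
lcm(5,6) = 30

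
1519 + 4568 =6087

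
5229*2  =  10458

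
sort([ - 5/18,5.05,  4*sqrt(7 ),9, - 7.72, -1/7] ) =[ - 7.72, - 5/18,-1/7,5.05 , 9,4*sqrt (7)] 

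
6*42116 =252696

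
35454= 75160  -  39706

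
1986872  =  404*4918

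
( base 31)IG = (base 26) M2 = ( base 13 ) 352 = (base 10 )574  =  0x23e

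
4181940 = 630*6638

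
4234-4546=-312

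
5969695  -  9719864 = - 3750169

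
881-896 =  -15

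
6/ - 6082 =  - 1 + 3038/3041 = - 0.00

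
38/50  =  19/25 = 0.76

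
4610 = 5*922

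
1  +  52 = 53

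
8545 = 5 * 1709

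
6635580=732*9065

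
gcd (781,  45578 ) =1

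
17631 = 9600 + 8031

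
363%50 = 13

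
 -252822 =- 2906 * 87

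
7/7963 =7/7963 = 0.00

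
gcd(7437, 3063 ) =3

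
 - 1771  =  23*(-77)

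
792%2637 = 792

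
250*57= 14250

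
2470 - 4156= - 1686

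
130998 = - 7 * ( - 18714)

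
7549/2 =7549/2 = 3774.50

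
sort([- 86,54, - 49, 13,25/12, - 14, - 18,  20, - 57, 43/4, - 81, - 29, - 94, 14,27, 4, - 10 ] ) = [ - 94, - 86, - 81, - 57, - 49, - 29 , - 18, - 14,- 10, 25/12 , 4, 43/4, 13, 14,20,27, 54] 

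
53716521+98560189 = 152276710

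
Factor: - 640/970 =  - 64/97 = -  2^6*97^( - 1) 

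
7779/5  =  1555+4/5 = 1555.80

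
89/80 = 89/80 = 1.11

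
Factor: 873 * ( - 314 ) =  - 274122 = - 2^1*3^2*97^1  *  157^1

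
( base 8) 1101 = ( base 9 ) 711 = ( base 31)ij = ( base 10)577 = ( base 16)241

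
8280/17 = 8280/17= 487.06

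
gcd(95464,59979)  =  1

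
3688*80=295040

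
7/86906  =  7/86906 = 0.00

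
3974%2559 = 1415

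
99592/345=288 + 232/345 = 288.67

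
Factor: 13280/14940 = 2^3*3^( - 2)= 8/9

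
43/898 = 43/898=0.05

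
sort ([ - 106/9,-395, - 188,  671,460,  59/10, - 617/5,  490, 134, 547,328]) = [ - 395 , - 188, - 617/5, -106/9,  59/10, 134 , 328, 460, 490,  547, 671]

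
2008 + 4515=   6523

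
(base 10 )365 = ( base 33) B2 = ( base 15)195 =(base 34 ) ap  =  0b101101101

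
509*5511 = 2805099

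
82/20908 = 41/10454 = 0.00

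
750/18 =125/3 =41.67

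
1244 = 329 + 915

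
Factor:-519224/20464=-64903/2558 = - 2^( - 1)*41^1*1279^( - 1)*1583^1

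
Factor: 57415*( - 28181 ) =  - 1618012115= - 5^1*11483^1 * 28181^1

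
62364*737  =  45962268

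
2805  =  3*935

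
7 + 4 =11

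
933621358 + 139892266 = 1073513624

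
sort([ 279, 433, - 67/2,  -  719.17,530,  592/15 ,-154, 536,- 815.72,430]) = [  -  815.72, - 719.17, - 154,-67/2, 592/15, 279 , 430 , 433,  530,  536 ]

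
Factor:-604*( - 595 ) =2^2 * 5^1*7^1*17^1*151^1 = 359380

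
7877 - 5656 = 2221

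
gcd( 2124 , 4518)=18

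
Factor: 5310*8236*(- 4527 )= - 197980015320 = -2^3*3^4*5^1*29^1 * 59^1 *71^1*503^1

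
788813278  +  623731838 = 1412545116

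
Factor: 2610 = 2^1*3^2*5^1*29^1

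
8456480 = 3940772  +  4515708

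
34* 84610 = 2876740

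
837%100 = 37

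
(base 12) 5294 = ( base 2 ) 10001101010000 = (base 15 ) 2A2A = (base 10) 9040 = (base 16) 2350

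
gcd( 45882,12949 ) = 1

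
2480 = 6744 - 4264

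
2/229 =2/229 = 0.01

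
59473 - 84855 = -25382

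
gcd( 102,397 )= 1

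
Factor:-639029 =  - 59^1*10831^1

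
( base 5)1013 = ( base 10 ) 133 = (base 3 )11221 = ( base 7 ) 250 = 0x85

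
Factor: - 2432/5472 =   -  4/9 = -  2^2*3^( - 2 )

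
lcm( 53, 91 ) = 4823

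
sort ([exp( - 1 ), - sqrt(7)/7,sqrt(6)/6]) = [ - sqrt(7)/7 , exp ( - 1 )  ,  sqrt( 6)/6]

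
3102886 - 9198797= - 6095911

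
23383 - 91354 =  - 67971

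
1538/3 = 1538/3 = 512.67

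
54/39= 1 + 5/13 =1.38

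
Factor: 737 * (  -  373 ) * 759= - 208649859 = - 3^1*11^2*23^1*67^1*373^1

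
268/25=10+18/25  =  10.72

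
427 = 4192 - 3765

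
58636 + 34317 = 92953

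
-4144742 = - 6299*658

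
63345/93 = 681 + 4/31 = 681.13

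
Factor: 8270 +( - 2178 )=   6092 = 2^2*1523^1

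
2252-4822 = -2570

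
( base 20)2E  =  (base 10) 54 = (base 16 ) 36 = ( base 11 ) 4A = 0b110110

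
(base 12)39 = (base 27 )1i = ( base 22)21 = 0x2D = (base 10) 45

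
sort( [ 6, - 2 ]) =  [ -2,6 ]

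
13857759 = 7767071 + 6090688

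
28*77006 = 2156168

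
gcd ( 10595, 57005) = 65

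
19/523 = 19/523 = 0.04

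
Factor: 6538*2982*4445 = 2^2*3^1*5^1*7^3*71^1 * 127^1*467^1 = 86661124620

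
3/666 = 1/222 =0.00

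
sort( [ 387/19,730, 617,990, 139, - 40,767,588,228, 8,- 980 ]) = [ - 980,-40,  8,387/19,139, 228,588,617,730,767,990]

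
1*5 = 5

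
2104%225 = 79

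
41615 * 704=29296960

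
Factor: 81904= 2^4 * 5119^1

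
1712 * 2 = 3424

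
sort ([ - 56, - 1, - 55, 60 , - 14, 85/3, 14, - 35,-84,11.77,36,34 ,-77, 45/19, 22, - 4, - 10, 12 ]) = [ - 84, - 77 , - 56, - 55, - 35, -14, - 10, - 4,-1,45/19, 11.77, 12, 14, 22, 85/3,34, 36, 60 ]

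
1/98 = 1/98  =  0.01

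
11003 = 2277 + 8726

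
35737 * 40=1429480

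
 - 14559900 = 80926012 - 95485912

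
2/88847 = 2/88847 = 0.00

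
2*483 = 966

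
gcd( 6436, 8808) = 4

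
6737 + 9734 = 16471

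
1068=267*4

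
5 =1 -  - 4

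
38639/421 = 38639/421 = 91.78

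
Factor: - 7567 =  - 7^1*23^1*47^1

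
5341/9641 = 5341/9641 = 0.55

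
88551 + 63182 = 151733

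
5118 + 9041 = 14159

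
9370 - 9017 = 353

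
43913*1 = 43913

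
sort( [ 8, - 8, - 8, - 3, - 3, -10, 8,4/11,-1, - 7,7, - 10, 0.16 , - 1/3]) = [ - 10, - 10, - 8,-8, - 7, - 3, - 3, - 1, - 1/3, 0.16, 4/11, 7, 8, 8] 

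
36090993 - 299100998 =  - 263010005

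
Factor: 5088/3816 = 4/3= 2^2*3^( - 1) 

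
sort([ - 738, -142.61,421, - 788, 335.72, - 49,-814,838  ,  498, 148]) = [  -  814, - 788,  -  738, - 142.61, - 49 , 148 , 335.72, 421, 498, 838]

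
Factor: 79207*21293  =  1686554651 = 103^1*107^1*199^1 *769^1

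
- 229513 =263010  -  492523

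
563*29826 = 16792038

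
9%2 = 1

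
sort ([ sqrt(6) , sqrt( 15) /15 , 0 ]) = [ 0, sqrt( 15)/15 , sqrt( 6 )]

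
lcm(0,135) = 0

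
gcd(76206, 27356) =1954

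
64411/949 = 67+ 828/949 = 67.87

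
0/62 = 0= 0.00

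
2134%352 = 22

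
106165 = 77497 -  - 28668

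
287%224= 63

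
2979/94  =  31+65/94 = 31.69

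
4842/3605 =4842/3605 = 1.34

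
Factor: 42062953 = 359^1*117167^1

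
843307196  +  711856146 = 1555163342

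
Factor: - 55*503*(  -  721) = 5^1 * 7^1*11^1*103^1*503^1 = 19946465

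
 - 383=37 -420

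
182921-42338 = 140583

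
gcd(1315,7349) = 1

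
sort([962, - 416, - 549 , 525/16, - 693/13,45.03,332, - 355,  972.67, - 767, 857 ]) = [ -767, - 549,-416, - 355, - 693/13,  525/16, 45.03,332,857,  962,972.67 ]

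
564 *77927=43950828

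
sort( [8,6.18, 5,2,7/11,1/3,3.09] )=[1/3,7/11, 2,3.09,5,6.18,8 ]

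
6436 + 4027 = 10463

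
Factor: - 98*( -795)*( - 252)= - 19633320 =- 2^3 * 3^3*5^1*7^3*53^1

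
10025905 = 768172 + 9257733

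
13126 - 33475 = -20349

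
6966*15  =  104490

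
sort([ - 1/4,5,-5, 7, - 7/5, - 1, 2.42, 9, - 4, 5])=[ - 5, - 4 , - 7/5, - 1, - 1/4,2.42,5 , 5,7,9]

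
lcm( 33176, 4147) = 33176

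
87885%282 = 183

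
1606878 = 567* 2834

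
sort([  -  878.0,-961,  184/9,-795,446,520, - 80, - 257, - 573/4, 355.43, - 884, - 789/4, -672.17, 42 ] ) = [ - 961, - 884, - 878.0,  -  795, - 672.17, - 257 ,  -  789/4  ,  -  573/4, - 80,184/9,42, 355.43,446,520] 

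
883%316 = 251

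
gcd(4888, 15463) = 47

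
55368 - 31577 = 23791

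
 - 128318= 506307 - 634625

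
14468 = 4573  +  9895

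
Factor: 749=7^1*107^1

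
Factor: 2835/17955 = 3^1*19^( - 1 ) = 3/19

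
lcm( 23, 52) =1196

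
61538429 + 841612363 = 903150792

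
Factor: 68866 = 2^1*7^1*4919^1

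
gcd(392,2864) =8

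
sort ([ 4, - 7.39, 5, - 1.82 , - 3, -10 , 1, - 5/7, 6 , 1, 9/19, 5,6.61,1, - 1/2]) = [ - 10, - 7.39, - 3, - 1.82, - 5/7, - 1/2,9/19 , 1,  1,1,4,5, 5, 6, 6.61 ] 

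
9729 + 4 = 9733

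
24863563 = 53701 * 463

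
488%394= 94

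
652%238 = 176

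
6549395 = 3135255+3414140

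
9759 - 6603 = 3156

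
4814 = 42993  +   - 38179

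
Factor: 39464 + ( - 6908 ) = 32556=2^2 * 3^1*2713^1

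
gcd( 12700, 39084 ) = 4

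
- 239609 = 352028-591637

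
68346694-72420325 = -4073631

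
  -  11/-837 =11/837 = 0.01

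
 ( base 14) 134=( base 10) 242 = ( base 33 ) 7b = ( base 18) D8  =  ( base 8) 362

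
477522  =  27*17686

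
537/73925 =537/73925 = 0.01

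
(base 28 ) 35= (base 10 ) 89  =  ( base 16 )59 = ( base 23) 3k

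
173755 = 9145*19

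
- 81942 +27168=  -  54774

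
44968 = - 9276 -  - 54244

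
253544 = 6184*41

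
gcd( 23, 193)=1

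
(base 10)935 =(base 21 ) 22B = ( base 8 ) 1647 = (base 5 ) 12220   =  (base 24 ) 1EN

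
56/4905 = 56/4905= 0.01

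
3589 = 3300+289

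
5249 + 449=5698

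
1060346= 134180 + 926166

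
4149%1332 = 153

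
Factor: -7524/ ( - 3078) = 22/9= 2^1*3^( - 2 )*11^1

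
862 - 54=808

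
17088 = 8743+8345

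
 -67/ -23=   2+21/23 = 2.91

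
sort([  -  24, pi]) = [ - 24,pi]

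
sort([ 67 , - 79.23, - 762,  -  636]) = [ - 762, - 636, - 79.23,67] 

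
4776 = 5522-746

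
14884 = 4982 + 9902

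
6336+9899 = 16235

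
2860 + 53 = 2913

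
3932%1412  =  1108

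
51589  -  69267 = -17678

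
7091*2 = 14182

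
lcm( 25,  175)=175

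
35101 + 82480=117581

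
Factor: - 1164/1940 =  - 3/5 = - 3^1*5^( - 1) 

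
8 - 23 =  - 15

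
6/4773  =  2/1591 =0.00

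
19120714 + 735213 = 19855927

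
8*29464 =235712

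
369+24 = 393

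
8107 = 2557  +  5550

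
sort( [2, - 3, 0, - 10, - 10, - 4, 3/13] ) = [ - 10, - 10, - 4, - 3 , 0, 3/13, 2]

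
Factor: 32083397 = 32083397^1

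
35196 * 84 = 2956464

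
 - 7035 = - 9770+2735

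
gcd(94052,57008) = 28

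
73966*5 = 369830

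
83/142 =83/142  =  0.58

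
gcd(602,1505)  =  301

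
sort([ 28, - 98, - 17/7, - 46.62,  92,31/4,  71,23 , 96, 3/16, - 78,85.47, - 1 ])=[ - 98, - 78, - 46.62,  -  17/7, - 1 , 3/16,31/4,23,28,71,  85.47,92, 96]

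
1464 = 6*244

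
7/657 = 7/657 = 0.01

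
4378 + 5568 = 9946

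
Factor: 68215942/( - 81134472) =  - 2^( - 2) * 3^(-1)*17^ ( - 1)*198859^( - 1)*34107971^1=- 34107971/40567236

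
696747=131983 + 564764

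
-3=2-5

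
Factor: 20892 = 2^2*3^1*1741^1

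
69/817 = 69/817 = 0.08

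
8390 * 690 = 5789100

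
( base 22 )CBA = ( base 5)143220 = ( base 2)1011110101100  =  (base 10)6060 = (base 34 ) 588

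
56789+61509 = 118298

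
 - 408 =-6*68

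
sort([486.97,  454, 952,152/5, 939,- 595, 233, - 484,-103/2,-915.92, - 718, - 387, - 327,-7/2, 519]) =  [-915.92,-718,- 595,- 484,-387,-327,  -  103/2  , - 7/2, 152/5, 233, 454, 486.97, 519, 939,952]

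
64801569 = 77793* 833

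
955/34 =955/34= 28.09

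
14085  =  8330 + 5755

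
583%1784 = 583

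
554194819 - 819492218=  -  265297399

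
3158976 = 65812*48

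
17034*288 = 4905792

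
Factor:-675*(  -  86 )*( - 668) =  - 38777400 = -2^3*3^3*5^2*43^1*167^1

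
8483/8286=8483/8286 = 1.02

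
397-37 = 360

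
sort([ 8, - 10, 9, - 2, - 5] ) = [ - 10, - 5,-2,8, 9] 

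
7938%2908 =2122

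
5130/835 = 1026/167 = 6.14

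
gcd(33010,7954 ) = 2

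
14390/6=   2398 + 1/3 = 2398.33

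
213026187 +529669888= 742696075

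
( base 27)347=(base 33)23P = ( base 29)2lb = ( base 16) 8FE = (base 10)2302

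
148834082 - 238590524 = -89756442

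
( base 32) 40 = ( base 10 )128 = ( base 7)242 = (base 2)10000000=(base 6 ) 332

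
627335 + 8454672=9082007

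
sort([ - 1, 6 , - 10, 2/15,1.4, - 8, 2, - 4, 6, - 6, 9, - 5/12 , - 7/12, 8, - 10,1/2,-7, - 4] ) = [ - 10, - 10, - 8, - 7, - 6, - 4, - 4, - 1, - 7/12, - 5/12, 2/15,1/2 , 1.4,2, 6, 6,8, 9 ] 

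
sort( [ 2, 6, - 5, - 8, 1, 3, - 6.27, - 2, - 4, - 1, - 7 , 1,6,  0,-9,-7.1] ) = [-9, - 8, - 7.1 , - 7, - 6.27, - 5, - 4, - 2, - 1, 0,  1,  1, 2,  3, 6, 6]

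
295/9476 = 295/9476 = 0.03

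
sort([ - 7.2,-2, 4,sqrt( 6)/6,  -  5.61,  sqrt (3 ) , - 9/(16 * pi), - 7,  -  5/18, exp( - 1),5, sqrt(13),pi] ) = [ - 7.2, - 7, - 5.61,-2, - 5/18, - 9/(16*pi), exp( - 1) , sqrt( 6)/6, sqrt(3),pi, sqrt(13),4 , 5]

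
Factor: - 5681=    - 13^1*19^1 *23^1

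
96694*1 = 96694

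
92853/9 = 10317 = 10317.00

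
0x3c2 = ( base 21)23h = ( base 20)282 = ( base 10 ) 962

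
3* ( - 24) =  -72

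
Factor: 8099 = 7^1*13^1 * 89^1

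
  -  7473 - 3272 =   -  10745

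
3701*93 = 344193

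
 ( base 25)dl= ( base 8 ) 532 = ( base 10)346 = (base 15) 181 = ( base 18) 114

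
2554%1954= 600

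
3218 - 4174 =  - 956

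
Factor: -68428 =-2^2*17107^1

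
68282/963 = 70 + 872/963  =  70.91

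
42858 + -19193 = 23665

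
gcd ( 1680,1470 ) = 210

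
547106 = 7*78158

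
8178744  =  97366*84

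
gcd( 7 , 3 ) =1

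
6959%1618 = 487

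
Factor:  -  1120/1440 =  - 7/9  =  - 3^( - 2)*7^1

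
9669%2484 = 2217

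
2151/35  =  61+16/35 = 61.46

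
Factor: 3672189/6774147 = 408021/752683 =3^1*277^1*491^1 * 752683^( - 1 )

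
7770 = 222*35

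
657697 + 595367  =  1253064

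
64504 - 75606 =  -11102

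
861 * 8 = 6888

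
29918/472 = 14959/236=63.39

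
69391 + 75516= 144907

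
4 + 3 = 7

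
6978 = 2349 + 4629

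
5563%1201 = 759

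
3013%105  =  73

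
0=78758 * 0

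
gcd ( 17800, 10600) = 200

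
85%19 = 9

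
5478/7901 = 5478/7901=0.69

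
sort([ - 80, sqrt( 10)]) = [ - 80,sqrt(10) ]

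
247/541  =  247/541 = 0.46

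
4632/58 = 79 + 25/29   =  79.86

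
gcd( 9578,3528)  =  2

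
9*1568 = 14112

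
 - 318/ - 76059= 106/25353 =0.00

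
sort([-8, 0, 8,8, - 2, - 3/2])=[ - 8, - 2, - 3/2,0,8, 8] 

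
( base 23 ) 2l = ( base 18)3d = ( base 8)103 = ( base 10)67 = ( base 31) 25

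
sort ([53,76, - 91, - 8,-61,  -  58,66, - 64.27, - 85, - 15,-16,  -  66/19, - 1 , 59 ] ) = [-91,-85, -64.27, - 61,  -  58, - 16, - 15, - 8, - 66/19, - 1,53,59,66, 76 ] 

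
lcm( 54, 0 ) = 0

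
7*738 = 5166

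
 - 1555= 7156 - 8711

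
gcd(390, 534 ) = 6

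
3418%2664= 754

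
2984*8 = 23872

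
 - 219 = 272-491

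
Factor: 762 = 2^1*3^1*127^1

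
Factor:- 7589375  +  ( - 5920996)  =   - 3^1*7^1*367^1*1753^1 = - 13510371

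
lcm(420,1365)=5460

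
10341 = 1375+8966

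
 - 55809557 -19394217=- 75203774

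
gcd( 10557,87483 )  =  3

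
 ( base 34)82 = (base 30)94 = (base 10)274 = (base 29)9D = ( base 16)112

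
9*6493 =58437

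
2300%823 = 654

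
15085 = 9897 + 5188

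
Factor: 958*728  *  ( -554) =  - 2^5*7^1*13^1*277^1*479^1 = -386372896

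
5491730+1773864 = 7265594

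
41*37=1517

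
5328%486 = 468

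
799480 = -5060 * (-158) 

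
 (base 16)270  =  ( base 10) 624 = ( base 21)18F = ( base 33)IU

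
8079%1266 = 483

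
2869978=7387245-4517267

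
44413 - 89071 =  - 44658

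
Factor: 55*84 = 4620 = 2^2*3^1*5^1*7^1*11^1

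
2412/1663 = 2412/1663 = 1.45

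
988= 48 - -940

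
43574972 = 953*45724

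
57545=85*677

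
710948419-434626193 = 276322226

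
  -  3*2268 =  - 6804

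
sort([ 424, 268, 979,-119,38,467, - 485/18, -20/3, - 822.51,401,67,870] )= [ - 822.51, - 119 ,-485/18, -20/3,38,67 , 268, 401,424, 467, 870,979 ] 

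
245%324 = 245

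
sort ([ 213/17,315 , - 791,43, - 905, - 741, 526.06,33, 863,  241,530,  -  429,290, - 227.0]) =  [ - 905, - 791, - 741, - 429, -227.0,213/17,33,43,241,  290, 315,526.06 , 530,863 ] 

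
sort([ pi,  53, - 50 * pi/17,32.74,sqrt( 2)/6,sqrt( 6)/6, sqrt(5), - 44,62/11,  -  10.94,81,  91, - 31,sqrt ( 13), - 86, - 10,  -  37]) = [  -  86,  -  44, - 37, - 31, - 10.94, -10,-50*pi/17,sqrt( 2)/6, sqrt(6)/6,sqrt( 5), pi,sqrt( 13), 62/11, 32.74, 53 , 81,91 ] 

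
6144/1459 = 4 + 308/1459 =4.21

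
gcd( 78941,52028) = 1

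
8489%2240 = 1769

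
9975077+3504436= 13479513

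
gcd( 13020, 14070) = 210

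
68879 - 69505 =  - 626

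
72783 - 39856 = 32927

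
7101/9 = 789  =  789.00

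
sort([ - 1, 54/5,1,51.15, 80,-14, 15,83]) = [-14, - 1 , 1,54/5 , 15,51.15,80,83]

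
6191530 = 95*65174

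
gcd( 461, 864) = 1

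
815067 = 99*8233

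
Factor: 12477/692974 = 2^ ( - 1)*3^1*31^( -1 ) * 4159^1*11177^(-1 ) 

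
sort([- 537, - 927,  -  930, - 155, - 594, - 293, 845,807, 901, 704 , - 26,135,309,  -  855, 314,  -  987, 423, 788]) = [  -  987, - 930, - 927,-855, - 594, - 537 , - 293, - 155, - 26,  135 , 309,314, 423,704, 788, 807, 845, 901]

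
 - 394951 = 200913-595864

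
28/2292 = 7/573 = 0.01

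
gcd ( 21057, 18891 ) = 3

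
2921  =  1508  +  1413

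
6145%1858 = 571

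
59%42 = 17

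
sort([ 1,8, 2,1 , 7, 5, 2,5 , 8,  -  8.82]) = [-8.82,1,  1,  2, 2, 5, 5 , 7,8, 8]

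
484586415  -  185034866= 299551549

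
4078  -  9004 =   -  4926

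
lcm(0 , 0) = 0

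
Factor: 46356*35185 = 2^2*3^1*5^1*31^1*227^1*3863^1= 1631035860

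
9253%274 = 211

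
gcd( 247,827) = 1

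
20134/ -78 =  - 259+34/39 = - 258.13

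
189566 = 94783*2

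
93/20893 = 93/20893 =0.00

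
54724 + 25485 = 80209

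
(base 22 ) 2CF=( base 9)1635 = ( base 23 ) 285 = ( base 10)1247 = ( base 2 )10011011111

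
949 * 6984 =6627816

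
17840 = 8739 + 9101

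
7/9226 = 1/1318 = 0.00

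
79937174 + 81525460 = 161462634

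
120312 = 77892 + 42420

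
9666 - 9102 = 564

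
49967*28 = 1399076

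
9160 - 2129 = 7031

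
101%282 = 101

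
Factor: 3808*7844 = 29869952 = 2^7 * 7^1*17^1*37^1*53^1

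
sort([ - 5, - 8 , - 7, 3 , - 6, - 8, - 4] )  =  [- 8, - 8  ,-7 , - 6,-5 , - 4, 3 ]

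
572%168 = 68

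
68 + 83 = 151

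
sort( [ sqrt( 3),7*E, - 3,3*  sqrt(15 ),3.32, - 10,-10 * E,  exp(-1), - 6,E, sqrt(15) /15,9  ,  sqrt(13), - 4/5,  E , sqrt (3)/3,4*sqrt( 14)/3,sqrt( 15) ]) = [ - 10*E, - 10, - 6, - 3, - 4/5,sqrt (15)/15,exp( - 1),sqrt ( 3)/3,sqrt(3),E, E, 3.32, sqrt(13 ),sqrt(15),4*sqrt (14) /3,9 , 3*sqrt ( 15),7*E ] 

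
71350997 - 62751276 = 8599721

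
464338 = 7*66334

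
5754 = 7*822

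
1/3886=1/3886  =  0.00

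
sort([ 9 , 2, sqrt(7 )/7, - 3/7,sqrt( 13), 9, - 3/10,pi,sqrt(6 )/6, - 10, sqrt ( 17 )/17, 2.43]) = [ - 10, - 3/7, - 3/10,sqrt(17)/17, sqrt(7 )/7,sqrt(6)/6, 2, 2.43,pi,  sqrt( 13),9,9 ]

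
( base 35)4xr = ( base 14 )2306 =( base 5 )143312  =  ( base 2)1011111000010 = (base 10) 6082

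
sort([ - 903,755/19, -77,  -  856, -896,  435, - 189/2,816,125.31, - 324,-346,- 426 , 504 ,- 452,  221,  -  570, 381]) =[ - 903 ,-896, - 856,-570, - 452, - 426, - 346,  -  324,- 189/2, - 77, 755/19,125.31,221, 381, 435, 504, 816 ] 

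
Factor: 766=2^1 * 383^1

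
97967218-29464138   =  68503080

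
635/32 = 19 + 27/32 = 19.84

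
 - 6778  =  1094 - 7872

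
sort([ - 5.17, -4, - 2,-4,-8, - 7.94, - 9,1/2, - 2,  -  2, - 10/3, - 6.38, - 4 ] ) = [ - 9, - 8,-7.94, - 6.38, - 5.17,- 4, - 4, - 4, - 10/3, - 2, - 2,  -  2, 1/2 ] 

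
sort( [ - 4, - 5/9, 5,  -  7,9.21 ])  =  [-7, - 4, - 5/9,5, 9.21]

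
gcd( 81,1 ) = 1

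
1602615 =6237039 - 4634424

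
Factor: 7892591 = 7^1 * 1127513^1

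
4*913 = 3652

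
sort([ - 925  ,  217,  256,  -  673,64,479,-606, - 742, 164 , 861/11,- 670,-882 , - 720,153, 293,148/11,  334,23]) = [ - 925, - 882,-742,  -  720  ,  -  673,-670,  -  606,148/11,  23, 64,861/11,  153, 164, 217, 256 , 293,  334, 479]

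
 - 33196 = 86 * (  -  386)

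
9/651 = 3/217 = 0.01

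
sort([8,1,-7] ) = [ - 7, 1, 8 ] 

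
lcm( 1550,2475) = 153450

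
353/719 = 353/719 = 0.49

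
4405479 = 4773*923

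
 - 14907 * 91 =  - 1356537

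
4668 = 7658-2990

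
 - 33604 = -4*8401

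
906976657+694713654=1601690311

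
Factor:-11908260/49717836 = -47255/197293 = -5^1*13^1*727^1*197293^ ( - 1)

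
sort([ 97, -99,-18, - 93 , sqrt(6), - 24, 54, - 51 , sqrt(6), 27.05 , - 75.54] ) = [ - 99,-93, - 75.54, - 51, - 24, -18, sqrt(6 ), sqrt( 6 ), 27.05,54,97] 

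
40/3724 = 10/931 = 0.01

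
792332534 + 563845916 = 1356178450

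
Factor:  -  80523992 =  - 2^3*10065499^1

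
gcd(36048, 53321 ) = 751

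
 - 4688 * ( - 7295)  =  34198960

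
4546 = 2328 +2218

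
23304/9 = 2589 + 1/3 = 2589.33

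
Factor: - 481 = -13^1 * 37^1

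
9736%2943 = 907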